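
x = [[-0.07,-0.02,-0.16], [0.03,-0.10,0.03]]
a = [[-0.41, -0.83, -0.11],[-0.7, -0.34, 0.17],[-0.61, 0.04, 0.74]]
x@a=[[0.14, 0.06, -0.11], [0.04, 0.01, 0.00]]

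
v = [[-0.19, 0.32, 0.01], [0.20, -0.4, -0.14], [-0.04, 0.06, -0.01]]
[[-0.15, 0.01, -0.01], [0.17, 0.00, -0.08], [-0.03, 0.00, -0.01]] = v@[[0.72, -0.04, -0.09], [-0.04, 0.02, -0.12], [-0.09, -0.12, 0.78]]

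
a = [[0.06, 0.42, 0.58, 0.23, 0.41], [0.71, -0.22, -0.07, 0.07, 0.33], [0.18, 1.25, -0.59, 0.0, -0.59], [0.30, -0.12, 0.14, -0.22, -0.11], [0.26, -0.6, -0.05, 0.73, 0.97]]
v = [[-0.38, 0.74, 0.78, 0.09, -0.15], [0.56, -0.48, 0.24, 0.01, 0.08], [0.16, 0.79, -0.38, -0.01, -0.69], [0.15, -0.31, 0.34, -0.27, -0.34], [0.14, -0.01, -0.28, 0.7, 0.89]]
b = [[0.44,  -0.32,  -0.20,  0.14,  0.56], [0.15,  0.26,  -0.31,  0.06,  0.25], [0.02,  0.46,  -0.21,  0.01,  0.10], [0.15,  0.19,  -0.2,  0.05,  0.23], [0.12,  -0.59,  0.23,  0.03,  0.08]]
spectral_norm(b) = 0.95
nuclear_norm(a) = 4.48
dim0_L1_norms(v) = [1.39, 2.33, 2.02, 1.08, 2.15]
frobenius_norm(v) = 2.24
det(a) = 0.05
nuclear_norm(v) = 4.32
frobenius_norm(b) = 1.33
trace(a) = 0.00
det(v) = 0.06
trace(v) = -0.62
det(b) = 0.00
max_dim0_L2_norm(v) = 1.22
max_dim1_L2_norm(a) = 1.51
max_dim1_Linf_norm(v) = 0.89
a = b + v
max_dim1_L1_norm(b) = 1.66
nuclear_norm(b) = 1.94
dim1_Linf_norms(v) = [0.78, 0.56, 0.79, 0.34, 0.89]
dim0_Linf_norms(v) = [0.56, 0.79, 0.78, 0.7, 0.89]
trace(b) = 0.62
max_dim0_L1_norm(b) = 1.82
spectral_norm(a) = 1.88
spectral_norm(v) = 1.52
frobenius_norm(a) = 2.41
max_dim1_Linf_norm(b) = 0.59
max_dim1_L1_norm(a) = 2.61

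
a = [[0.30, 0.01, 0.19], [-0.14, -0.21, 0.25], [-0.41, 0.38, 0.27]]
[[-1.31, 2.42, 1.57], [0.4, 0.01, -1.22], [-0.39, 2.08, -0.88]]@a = [[-1.38, 0.08, 0.78], [0.62, -0.46, -0.25], [-0.05, -0.78, 0.21]]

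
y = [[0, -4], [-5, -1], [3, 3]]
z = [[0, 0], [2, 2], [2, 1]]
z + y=[[0, -4], [-3, 1], [5, 4]]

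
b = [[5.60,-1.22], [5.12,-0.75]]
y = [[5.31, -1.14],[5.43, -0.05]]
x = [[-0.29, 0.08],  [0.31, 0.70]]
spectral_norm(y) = 7.64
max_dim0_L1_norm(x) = 0.78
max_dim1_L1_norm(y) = 6.45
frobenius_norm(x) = 0.82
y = b + x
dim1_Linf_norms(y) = [5.31, 5.43]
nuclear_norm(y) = 8.42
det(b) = 2.05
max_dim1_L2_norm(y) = 5.43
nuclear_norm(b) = 7.98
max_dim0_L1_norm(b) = 10.72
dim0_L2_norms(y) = [7.59, 1.14]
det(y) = 5.92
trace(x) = 0.41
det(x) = -0.23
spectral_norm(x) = 0.77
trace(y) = 5.26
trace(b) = 4.85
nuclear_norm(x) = 1.06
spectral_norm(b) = 7.72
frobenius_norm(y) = 7.68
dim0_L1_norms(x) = [0.6, 0.78]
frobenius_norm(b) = 7.72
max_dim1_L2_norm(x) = 0.77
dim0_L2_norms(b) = [7.59, 1.43]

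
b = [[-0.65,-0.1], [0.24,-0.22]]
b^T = [[-0.65, 0.24], [-0.1, -0.22]]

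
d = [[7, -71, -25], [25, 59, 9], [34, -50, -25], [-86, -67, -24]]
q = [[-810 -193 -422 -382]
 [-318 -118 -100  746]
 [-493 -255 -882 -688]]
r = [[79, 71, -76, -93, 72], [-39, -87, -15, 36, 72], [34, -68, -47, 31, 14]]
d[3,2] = -24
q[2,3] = -688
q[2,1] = -255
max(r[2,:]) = 34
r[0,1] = 71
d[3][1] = -67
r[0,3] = -93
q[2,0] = -493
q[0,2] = -422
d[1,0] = 25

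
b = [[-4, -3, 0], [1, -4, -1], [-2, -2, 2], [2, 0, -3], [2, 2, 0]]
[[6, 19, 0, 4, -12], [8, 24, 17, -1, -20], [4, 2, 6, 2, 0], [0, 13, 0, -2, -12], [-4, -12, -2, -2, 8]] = b@[[0, -1, 3, -1, 0], [-2, -5, -4, 0, 4], [0, -5, 2, 0, 4]]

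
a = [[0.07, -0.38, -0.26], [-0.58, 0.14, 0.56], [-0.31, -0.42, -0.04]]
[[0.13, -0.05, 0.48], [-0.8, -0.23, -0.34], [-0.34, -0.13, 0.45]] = a @ [[0.94, -0.66, -0.06], [0.17, 0.93, -0.99], [-0.49, -1.33, -0.42]]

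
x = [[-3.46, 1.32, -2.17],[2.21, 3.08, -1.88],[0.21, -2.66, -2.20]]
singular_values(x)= [4.43, 4.29, 3.2]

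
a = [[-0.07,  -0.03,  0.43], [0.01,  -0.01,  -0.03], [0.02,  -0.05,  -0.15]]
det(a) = -0.00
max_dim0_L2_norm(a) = 0.46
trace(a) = -0.23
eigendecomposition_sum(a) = [[(-0.06+0j), 0.09-0.00j, (0.42-0j)], [(0.01-0j), -0.01+0.00j, (-0.04+0j)], [0.02-0.00j, -0.03+0.00j, -0.15+0.00j]] + [[(-0+0.01j), -0.06-0.01j, 0.01+0.03j],[0j, (-0+0.01j), (0.01-0j)],[(-0+0j), (-0.01-0j), (-0+0j)]] + [[-0.00-0.01j, -0.06+0.01j, (0.01-0.03j)], [-0j, -0.00-0.01j, (0.01+0j)], [(-0-0j), (-0.01+0j), (-0-0j)]]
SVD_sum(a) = [[-0.07,-0.01,0.43], [0.00,0.00,-0.03], [0.02,0.00,-0.15]] + [[-0.0, -0.02, -0.0], [-0.0, -0.01, -0.00], [-0.0, -0.05, -0.00]] + [[0.0,-0.00,0.0], [0.01,-0.00,0.0], [-0.00,0.00,-0.00]]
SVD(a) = [[-0.94,-0.33,-0.00], [0.07,-0.18,-0.98], [0.32,-0.93,0.19]] @ diag([0.4623688469243479, 0.05814967308288037, 0.005802147378624708]) @ [[0.16, 0.02, -0.99],[0.05, 1.0, 0.03],[-0.99, 0.05, -0.16]]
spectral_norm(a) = 0.46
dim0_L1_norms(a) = [0.1, 0.09, 0.61]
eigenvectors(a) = [[0.94+0.00j, -0.97+0.00j, (-0.97-0j)], [-0.09+0.00j, (0.01+0.21j), (0.01-0.21j)], [-0.33+0.00j, -0.15-0.04j, -0.15+0.04j]]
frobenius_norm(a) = 0.47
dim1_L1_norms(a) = [0.53, 0.05, 0.22]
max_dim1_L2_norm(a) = 0.44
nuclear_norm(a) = 0.53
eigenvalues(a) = [(-0.22+0j), (-0+0.03j), (-0-0.03j)]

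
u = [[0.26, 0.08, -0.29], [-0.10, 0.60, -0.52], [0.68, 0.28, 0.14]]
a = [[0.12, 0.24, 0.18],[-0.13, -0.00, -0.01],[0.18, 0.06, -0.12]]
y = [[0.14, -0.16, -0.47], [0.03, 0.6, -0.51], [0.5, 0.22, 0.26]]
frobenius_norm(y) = 1.12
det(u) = 0.16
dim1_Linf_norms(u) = [0.29, 0.6, 0.68]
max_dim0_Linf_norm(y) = 0.6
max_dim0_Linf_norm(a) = 0.24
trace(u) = 1.00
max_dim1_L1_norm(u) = 1.22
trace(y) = 1.00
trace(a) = 0.00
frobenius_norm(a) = 0.41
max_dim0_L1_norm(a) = 0.43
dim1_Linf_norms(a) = [0.24, 0.13, 0.18]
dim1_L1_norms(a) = [0.54, 0.14, 0.36]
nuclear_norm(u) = 1.85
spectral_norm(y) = 0.82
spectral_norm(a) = 0.34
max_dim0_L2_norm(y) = 0.74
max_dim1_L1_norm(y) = 1.14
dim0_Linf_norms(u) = [0.68, 0.6, 0.52]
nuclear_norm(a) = 0.64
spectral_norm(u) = 0.86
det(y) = 0.22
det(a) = -0.01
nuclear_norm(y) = 1.87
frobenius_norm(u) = 1.17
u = y + a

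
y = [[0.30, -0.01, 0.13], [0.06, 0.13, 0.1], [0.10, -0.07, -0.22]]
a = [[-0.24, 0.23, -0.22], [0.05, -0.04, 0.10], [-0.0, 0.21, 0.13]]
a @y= [[-0.08, 0.05, 0.04], [0.02, -0.01, -0.02], [0.03, 0.02, -0.01]]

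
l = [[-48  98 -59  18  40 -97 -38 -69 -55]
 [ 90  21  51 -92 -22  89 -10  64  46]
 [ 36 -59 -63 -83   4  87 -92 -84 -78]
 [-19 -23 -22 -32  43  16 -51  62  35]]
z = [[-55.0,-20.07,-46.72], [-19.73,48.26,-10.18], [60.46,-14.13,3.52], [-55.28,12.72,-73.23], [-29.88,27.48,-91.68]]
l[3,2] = -22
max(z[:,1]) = 48.26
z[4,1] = 27.48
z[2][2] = 3.52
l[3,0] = -19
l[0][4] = 40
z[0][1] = -20.07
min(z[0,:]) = -55.0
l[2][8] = -78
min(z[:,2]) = -91.68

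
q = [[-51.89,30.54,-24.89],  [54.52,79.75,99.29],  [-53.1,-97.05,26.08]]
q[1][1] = 79.75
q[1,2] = 99.29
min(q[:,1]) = -97.05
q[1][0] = 54.52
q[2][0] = -53.1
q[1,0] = 54.52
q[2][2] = 26.08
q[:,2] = [-24.89, 99.29, 26.08]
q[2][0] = -53.1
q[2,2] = 26.08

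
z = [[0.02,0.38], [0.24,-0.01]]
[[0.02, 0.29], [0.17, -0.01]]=z@[[0.69, 0.01], [0.01, 0.76]]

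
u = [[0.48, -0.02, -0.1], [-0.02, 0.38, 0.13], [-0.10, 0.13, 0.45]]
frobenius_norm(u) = 0.79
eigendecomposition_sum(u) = [[0.21, -0.15, -0.25],[-0.15, 0.12, 0.18],[-0.25, 0.18, 0.29]] + [[0.26, 0.18, 0.10], [0.18, 0.13, 0.07], [0.10, 0.07, 0.04]] + [[0.02, -0.05, 0.04],  [-0.05, 0.14, -0.13],  [0.04, -0.13, 0.11]]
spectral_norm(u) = 0.61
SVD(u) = [[-0.58, -0.78, 0.24],[0.43, -0.54, -0.72],[0.69, -0.31, 0.65]] @ diag([0.614737888694274, 0.4260613638731505, 0.26920074743257555]) @ [[-0.58, 0.43, 0.69], [-0.78, -0.54, -0.31], [0.24, -0.72, 0.65]]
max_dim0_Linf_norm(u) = 0.48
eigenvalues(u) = [0.61, 0.43, 0.27]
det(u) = 0.07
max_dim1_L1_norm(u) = 0.68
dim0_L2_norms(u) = [0.49, 0.4, 0.48]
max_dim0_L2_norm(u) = 0.49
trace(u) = 1.31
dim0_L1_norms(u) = [0.6, 0.53, 0.68]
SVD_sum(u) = [[0.21,-0.15,-0.25],[-0.15,0.12,0.18],[-0.25,0.18,0.29]] + [[0.26, 0.18, 0.1],[0.18, 0.13, 0.07],[0.10, 0.07, 0.04]] + [[0.02,  -0.05,  0.04],[-0.05,  0.14,  -0.13],[0.04,  -0.13,  0.11]]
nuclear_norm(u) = 1.31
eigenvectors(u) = [[0.58, -0.78, 0.24],[-0.43, -0.54, -0.72],[-0.69, -0.31, 0.65]]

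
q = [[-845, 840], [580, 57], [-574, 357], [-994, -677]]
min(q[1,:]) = 57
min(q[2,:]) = -574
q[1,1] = 57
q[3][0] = -994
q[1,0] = 580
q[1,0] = 580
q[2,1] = 357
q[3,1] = -677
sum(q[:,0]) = -1833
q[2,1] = 357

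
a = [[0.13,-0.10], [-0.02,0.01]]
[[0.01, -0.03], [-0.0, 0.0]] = a @ [[0.07,  -0.18],  [-0.03,  0.07]]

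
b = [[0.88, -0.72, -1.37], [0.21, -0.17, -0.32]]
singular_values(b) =[1.83, 0.0]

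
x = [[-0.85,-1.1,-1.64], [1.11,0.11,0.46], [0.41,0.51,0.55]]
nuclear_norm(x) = 3.40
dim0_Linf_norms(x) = [1.11, 1.1, 1.64]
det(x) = -0.24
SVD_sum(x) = [[-1.11, -0.99, -1.52],[0.5, 0.45, 0.68],[0.44, 0.39, 0.6]] + [[0.25,-0.14,-0.1], [0.61,-0.33,-0.23], [-0.05,0.03,0.02]] + [[0.01, 0.03, -0.03], [-0.0, -0.01, 0.00], [0.02, 0.09, -0.07]]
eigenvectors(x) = [[(-0.72+0j), (-0.72-0j), (0.01+0j)], [0.09+0.60j, (0.09-0.6j), -0.83+0.00j], [(0.32+0.07j), 0.32-0.07j, (0.55+0j)]]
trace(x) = -0.19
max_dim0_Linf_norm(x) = 1.64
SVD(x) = [[-0.86, -0.38, 0.34], [0.39, -0.92, -0.06], [0.34, 0.08, 0.94]] @ diag([2.4822586791135497, 0.7949246284062143, 0.12282786784234978]) @ [[0.52, 0.47, 0.71], [-0.83, 0.45, 0.31], [0.18, 0.76, -0.63]]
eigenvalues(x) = [(0.01+1.08j), (0.01-1.08j), (-0.21+0j)]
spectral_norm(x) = 2.48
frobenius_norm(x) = 2.61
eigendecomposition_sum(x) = [[-0.42+0.54j,-0.55+0.01j,-0.82-0.00j], [0.50+0.29j,(0.07+0.46j),0.10+0.68j], [(0.24-0.2j),0.24+0.05j,0.36+0.08j]] + [[-0.42-0.54j, (-0.55-0.01j), -0.82+0.00j],[0.50-0.29j, (0.07-0.46j), 0.10-0.68j],[0.24+0.20j, (0.24-0.05j), (0.36-0.08j)]] + [[-0.00-0.00j, -0j, (-0-0j)],[(0.11+0j), (-0.03+0j), (0.26+0j)],[(-0.08-0j), (0.02-0j), (-0.18-0j)]]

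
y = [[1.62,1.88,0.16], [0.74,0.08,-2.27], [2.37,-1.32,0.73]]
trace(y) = 2.43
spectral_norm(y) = 2.97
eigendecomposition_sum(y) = [[(-0.39+0j), 0.58+0.00j, (0.46-0j)], [0.75-0.00j, -1.10-0.00j, -0.88+0.00j], [0.64-0.00j, (-0.95-0j), (-0.76+0j)]] + [[(1.01+0.46j), 0.65-0.48j, -0.15+0.84j], [-0.01+0.93j, 0.59+0.34j, (-0.69+0.18j)], [0.86-0.78j, -0.19-0.83j, 0.74+0.49j]] + [[1.01-0.46j, (0.65+0.48j), (-0.15-0.84j)], [(-0.01-0.93j), (0.59-0.34j), -0.69-0.18j], [(0.86+0.78j), -0.19+0.83j, 0.74-0.49j]]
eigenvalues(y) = [(-2.25+0j), (2.34+1.29j), (2.34-1.29j)]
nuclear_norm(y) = 7.64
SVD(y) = [[-0.53, -0.48, -0.7], [-0.16, -0.75, 0.64], [-0.83, 0.45, 0.32]] @ diag([2.9703836516946325, 2.51818479730113, 2.1492013140668615]) @ [[-0.99, 0.03, -0.11],[-0.10, -0.62, 0.78],[0.04, -0.78, -0.62]]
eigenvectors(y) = [[(-0.37+0j), 0.24+0.55j, (0.24-0.55j)], [(0.71+0j), -0.34+0.37j, (-0.34-0.37j)], [0.61+0.00j, 0.63+0.00j, 0.63-0.00j]]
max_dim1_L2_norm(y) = 2.81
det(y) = -16.08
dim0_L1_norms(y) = [4.73, 3.28, 3.16]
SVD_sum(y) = [[1.56, -0.05, 0.17],[0.49, -0.02, 0.05],[2.46, -0.08, 0.27]] + [[0.13, 0.75, -0.94],[0.20, 1.17, -1.47],[-0.12, -0.7, 0.89]] + [[-0.06, 1.18, 0.93],[0.06, -1.08, -0.85],[0.03, -0.54, -0.42]]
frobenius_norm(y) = 4.45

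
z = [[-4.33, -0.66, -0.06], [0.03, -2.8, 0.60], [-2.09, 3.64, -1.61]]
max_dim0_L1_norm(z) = 7.1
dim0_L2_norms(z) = [4.81, 4.64, 1.72]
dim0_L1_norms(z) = [6.45, 7.1, 2.27]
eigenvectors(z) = [[(0.06+0j), (0.35-0.3j), 0.35+0.30j], [-0.25+0.00j, -0.35-0.09j, (-0.35+0.09j)], [(-0.97+0j), 0.81+0.00j, (0.81-0j)]]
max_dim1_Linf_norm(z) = 4.33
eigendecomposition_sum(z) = [[(-0.01+0j),(0.04-0j),(0.02-0j)],[(0.05-0j),-0.16+0.00j,(-0.09+0j)],[0.19-0.00j,(-0.62+0j),-0.35+0.00j]] + [[-2.16-1.54j, -0.35-2.27j, (-0.04+0.5j)], [-0.01+2.11j, (-1.32+1.27j), (0.35-0.2j)], [(-1.14-4.53j), (2.13-3.45j), -0.63+0.63j]] + [[(-2.16+1.54j),-0.35+2.27j,(-0.04-0.5j)],[(-0.01-2.11j),(-1.32-1.27j),(0.35+0.2j)],[(-1.14+4.53j),2.13+3.45j,-0.63-0.63j]]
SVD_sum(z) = [[-1.69, 1.70, -0.71], [1.42, -1.42, 0.6], [-2.94, 2.95, -1.24]] + [[-2.63, -2.39, 0.56], [-1.41, -1.28, 0.3], [0.83, 0.76, -0.18]] + [[-0.01, 0.03, 0.1], [0.03, -0.1, -0.29], [0.02, -0.07, -0.20]]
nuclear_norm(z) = 10.06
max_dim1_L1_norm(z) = 7.34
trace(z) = -8.74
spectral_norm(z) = 5.43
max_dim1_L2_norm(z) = 4.5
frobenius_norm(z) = 6.90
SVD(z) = [[-0.46,-0.85,-0.26], [0.39,-0.46,0.80], [-0.8,0.27,0.54]] @ diag([5.430918920141884, 4.237166071638992, 0.38774136250381663]) @ [[0.68, -0.68, 0.28], [0.73, 0.66, -0.15], [0.08, -0.31, -0.95]]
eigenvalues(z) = [(-0.52+0j), (-4.11+0.36j), (-4.11-0.36j)]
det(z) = -8.92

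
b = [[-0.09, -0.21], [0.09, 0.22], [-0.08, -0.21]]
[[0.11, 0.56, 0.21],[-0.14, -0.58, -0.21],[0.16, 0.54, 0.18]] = b@ [[5.07, -2.39, -3.27], [-2.71, -1.66, 0.38]]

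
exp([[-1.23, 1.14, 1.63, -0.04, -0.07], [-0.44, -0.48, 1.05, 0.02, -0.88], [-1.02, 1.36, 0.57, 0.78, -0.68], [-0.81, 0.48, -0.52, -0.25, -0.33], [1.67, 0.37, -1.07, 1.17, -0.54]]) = [[-0.93, 0.98, 1.62, 0.24, -0.91],  [-1.01, 0.62, 0.88, -0.06, -0.8],  [-1.61, 0.60, 1.37, 0.38, -1.02],  [-0.05, -0.35, -0.93, 0.46, 0.10],  [0.47, 0.53, -0.12, 0.58, 0.38]]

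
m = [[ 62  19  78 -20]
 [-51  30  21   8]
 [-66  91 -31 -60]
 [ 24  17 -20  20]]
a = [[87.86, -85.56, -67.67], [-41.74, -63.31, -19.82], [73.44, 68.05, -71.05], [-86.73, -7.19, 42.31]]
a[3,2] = 42.31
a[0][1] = -85.56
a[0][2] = -67.67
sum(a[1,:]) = -124.87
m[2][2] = -31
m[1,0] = -51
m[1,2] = 21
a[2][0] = 73.44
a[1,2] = -19.82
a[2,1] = 68.05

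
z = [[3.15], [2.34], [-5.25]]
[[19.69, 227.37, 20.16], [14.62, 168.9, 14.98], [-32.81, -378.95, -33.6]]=z @ [[6.25,72.18,6.40]]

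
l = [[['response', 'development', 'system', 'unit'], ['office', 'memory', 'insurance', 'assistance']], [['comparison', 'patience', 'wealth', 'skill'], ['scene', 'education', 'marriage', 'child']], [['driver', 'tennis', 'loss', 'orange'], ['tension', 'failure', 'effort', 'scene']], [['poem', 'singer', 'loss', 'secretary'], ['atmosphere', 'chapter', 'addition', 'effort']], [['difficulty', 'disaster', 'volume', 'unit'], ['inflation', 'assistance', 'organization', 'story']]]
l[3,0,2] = 'loss'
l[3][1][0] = 'atmosphere'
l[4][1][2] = 'organization'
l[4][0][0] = 'difficulty'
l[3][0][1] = 'singer'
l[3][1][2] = 'addition'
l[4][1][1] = 'assistance'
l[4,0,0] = 'difficulty'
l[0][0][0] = 'response'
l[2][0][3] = 'orange'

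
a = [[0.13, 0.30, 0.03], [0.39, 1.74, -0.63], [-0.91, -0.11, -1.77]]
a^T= [[0.13,  0.39,  -0.91], [0.3,  1.74,  -0.11], [0.03,  -0.63,  -1.77]]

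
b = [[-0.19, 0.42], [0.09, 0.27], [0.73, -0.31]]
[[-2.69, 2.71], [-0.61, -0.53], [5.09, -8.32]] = b @ [[5.26,-10.71],[-4.03,1.61]]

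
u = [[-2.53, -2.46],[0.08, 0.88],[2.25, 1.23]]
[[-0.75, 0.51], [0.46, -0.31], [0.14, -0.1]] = u @ [[-0.24, 0.16], [0.55, -0.37]]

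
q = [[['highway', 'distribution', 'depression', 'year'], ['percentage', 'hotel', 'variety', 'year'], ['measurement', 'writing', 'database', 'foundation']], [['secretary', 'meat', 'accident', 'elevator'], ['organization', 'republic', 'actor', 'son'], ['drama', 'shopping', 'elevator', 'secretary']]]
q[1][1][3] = 'son'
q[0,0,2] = 'depression'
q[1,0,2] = 'accident'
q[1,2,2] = 'elevator'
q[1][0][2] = 'accident'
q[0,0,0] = 'highway'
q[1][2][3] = 'secretary'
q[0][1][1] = 'hotel'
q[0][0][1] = 'distribution'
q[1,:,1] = ['meat', 'republic', 'shopping']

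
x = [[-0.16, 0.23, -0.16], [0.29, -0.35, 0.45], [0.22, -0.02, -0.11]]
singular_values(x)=[0.71, 0.25, 0.06]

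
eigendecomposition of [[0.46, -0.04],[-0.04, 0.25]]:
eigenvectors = [[0.98, 0.18],[-0.18, 0.98]]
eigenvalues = [0.47, 0.24]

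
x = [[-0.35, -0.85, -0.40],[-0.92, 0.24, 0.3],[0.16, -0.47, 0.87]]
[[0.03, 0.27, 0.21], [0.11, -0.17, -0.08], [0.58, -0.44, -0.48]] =x@[[-0.02, -0.01, -0.08],[-0.27, -0.06, 0.03],[0.52, -0.54, -0.52]]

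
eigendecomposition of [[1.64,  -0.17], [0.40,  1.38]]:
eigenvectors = [[(0.27+0.47j), (0.27-0.47j)], [0.84+0.00j, 0.84-0.00j]]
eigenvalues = [(1.51+0.23j), (1.51-0.23j)]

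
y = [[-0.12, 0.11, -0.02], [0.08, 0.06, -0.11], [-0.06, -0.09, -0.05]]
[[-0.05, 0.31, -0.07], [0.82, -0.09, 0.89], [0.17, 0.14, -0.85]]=y@[[1.72, -2.22, 6.01], [0.31, 0.26, 5.78], [-6.01, -0.64, -0.56]]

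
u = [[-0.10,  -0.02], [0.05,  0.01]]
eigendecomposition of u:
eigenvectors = [[-0.89, 0.2], [0.45, -0.98]]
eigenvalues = [-0.09, 0.0]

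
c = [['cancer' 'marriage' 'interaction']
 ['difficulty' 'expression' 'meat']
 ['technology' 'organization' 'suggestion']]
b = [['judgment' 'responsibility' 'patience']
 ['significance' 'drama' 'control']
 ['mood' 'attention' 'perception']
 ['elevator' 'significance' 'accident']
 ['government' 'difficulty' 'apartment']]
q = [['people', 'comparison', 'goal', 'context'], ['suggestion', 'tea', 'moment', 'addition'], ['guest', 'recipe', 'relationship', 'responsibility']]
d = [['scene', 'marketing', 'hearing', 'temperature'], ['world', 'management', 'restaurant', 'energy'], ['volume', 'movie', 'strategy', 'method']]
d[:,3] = ['temperature', 'energy', 'method']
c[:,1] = ['marriage', 'expression', 'organization']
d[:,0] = ['scene', 'world', 'volume']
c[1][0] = 'difficulty'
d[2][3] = 'method'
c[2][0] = 'technology'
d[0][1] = 'marketing'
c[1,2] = 'meat'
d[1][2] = 'restaurant'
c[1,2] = 'meat'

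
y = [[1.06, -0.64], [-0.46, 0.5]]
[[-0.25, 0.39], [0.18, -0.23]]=y@[[-0.04, 0.22], [0.32, -0.25]]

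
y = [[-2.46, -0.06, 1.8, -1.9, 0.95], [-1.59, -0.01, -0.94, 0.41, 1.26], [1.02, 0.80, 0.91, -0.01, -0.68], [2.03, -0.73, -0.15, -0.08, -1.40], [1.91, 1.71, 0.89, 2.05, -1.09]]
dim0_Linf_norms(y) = [2.46, 1.71, 1.8, 2.05, 1.4]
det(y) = -0.04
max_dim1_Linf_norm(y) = 2.46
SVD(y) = [[-0.60, -0.7, -0.06, -0.32, -0.19], [-0.30, 0.42, 0.46, -0.03, -0.72], [0.23, -0.44, -0.01, 0.77, -0.4], [0.38, 0.04, -0.65, -0.37, -0.54], [0.59, -0.36, 0.6, -0.4, -0.06]] @ diag([5.268528761154724, 2.7374001715243934, 2.4416180060154744, 0.36268286021537194, 0.00276576041823501]) @ [[0.78, 0.18, -0.02, 0.42, -0.43], [0.0, -0.35, -0.87, 0.28, 0.18], [-0.31, 0.61, 0.03, 0.65, 0.32], [0.28, 0.63, -0.38, -0.56, 0.25], [0.47, -0.27, 0.30, 0.08, 0.78]]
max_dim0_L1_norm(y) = 9.01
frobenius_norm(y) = 6.43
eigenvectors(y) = [[-0.52+0.00j,(-0.11-0.17j),(-0.11+0.17j),-0.56+0.00j,0.47+0.00j], [(-0.48+0j),(0.63+0j),(0.63-0j),(0.06+0j),(-0.26+0j)], [0.35+0.00j,-0.40-0.20j,-0.40+0.20j,(-0.01+0j),(0.28+0j)], [0.53+0.00j,(-0.48+0.18j),(-0.48-0.18j),(0.2+0j),(0.06+0j)], [0.32+0.00j,(-0.26+0.16j),(-0.26-0.16j),(-0.8+0j),(0.79+0j)]]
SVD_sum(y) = [[-2.47, -0.57, 0.08, -1.32, 1.38], [-1.24, -0.29, 0.04, -0.66, 0.69], [0.94, 0.22, -0.03, 0.50, -0.52], [1.58, 0.36, -0.05, 0.84, -0.88], [2.41, 0.56, -0.07, 1.29, -1.35]] + [[-0.01,  0.68,  1.69,  -0.54,  -0.35], [0.01,  -0.41,  -1.02,  0.33,  0.21], [-0.01,  0.42,  1.05,  -0.34,  -0.22], [0.00,  -0.04,  -0.11,  0.03,  0.02], [-0.0,  0.35,  0.86,  -0.28,  -0.18]] + [[0.05, -0.09, -0.0, -0.10, -0.05], [-0.35, 0.69, 0.03, 0.74, 0.36], [0.01, -0.02, -0.0, -0.02, -0.01], [0.49, -0.97, -0.05, -1.03, -0.51], [-0.46, 0.90, 0.04, 0.96, 0.47]] + [[-0.03, -0.07, 0.04, 0.06, -0.03],[-0.00, -0.01, 0.00, 0.01, -0.0],[0.08, 0.18, -0.11, -0.16, 0.07],[-0.04, -0.09, 0.05, 0.08, -0.03],[-0.04, -0.09, 0.06, 0.08, -0.04]] + [[-0.00, 0.0, -0.0, -0.00, -0.00], [-0.0, 0.00, -0.00, -0.00, -0.0], [-0.0, 0.0, -0.00, -0.00, -0.0], [-0.0, 0.00, -0.00, -0.00, -0.0], [-0.0, 0.00, -0.00, -0.00, -0.0]]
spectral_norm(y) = 5.27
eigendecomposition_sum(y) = [[-2.52-0.00j,-1.75+0.00j,0.50+0.00j,(-2.64+0j),(0.97+0j)],[-2.31-0.00j,-1.60+0.00j,0.46+0.00j,(-2.42+0j),0.89+0.00j],[1.68+0.00j,1.17-0.00j,(-0.33-0j),(1.76-0j),-0.64-0.00j],[2.56+0.00j,1.78-0.00j,-0.51-0.00j,(2.69-0j),(-0.98-0j)],[1.57+0.00j,1.09-0.00j,(-0.31-0j),(1.64-0j),-0.60-0.00j]] + [[-0.15-0.05j, 0.17-0.43j, 0.30+0.06j, -0.22-0.41j, (0.05-0.1j)], [(0.37-0.3j), 0.84+1.17j, -0.68+0.68j, 1.46+0.12j, 0.18+0.32j], [-0.32+0.07j, (-0.17-0.99j), 0.63-0.21j, -0.87-0.53j, -0.01-0.25j], [-0.20+0.34j, (-0.98-0.65j), (0.32-0.71j), (-1.15+0.33j), -0.23-0.19j], [(-0.08+0.22j), -0.64-0.27j, (0.11-0.45j), (-0.63+0.32j), (-0.15-0.08j)]] + [[(-0.15+0.05j), (0.17+0.43j), 0.30-0.06j, -0.22+0.41j, (0.05+0.1j)], [0.37+0.30j, (0.84-1.17j), -0.68-0.68j, 1.46-0.12j, (0.18-0.32j)], [(-0.32-0.07j), -0.17+0.99j, (0.63+0.21j), (-0.87+0.53j), (-0.01+0.25j)], [(-0.2-0.34j), (-0.98+0.65j), (0.32+0.71j), (-1.15-0.33j), (-0.23+0.19j)], [-0.08-0.22j, (-0.64+0.27j), (0.11+0.45j), (-0.63-0.32j), (-0.15+0.08j)]] + [[0.38-0.00j, 1.47-0.00j, (0.77-0j), (1.27-0j), -0.12-0.00j], [-0.04+0.00j, (-0.15+0j), (-0.08+0j), (-0.13+0j), 0.01+0.00j], [0.01-0.00j, 0.03-0.00j, (0.02-0j), 0.03-0.00j, (-0-0j)], [(-0.14+0j), -0.52+0.00j, (-0.27+0j), (-0.45+0j), (0.04+0j)], [0.54-0.00j, (2.09-0j), 1.09-0.00j, (1.81-0j), (-0.17-0j)]] + [[(-0.03+0j), -0.12+0.00j, (-0.06+0j), (-0.09+0j), (-0.01+0j)], [0.02-0.00j, 0.06-0.00j, (0.03-0j), (0.05-0j), -0j], [(-0.02+0j), -0.07+0.00j, -0.04+0.00j, (-0.05+0j), (-0+0j)], [(-0+0j), (-0.02+0j), -0.01+0.00j, (-0.01+0j), (-0+0j)], [(-0.05+0j), -0.19+0.00j, -0.11+0.00j, (-0.15+0j), (-0.01+0j)]]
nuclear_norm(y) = 10.81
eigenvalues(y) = [(-2.37+0j), (0.02+1.15j), (0.02-1.15j), (-0.38+0j), (-0.03+0j)]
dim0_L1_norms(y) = [9.01, 3.31, 4.69, 4.45, 5.38]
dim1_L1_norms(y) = [7.17, 4.21, 3.42, 4.39, 7.65]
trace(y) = -2.73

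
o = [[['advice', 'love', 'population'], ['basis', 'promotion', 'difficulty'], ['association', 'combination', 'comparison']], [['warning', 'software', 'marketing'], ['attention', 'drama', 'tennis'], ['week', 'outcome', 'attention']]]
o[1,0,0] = 'warning'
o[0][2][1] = 'combination'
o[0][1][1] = 'promotion'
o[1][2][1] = 'outcome'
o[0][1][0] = 'basis'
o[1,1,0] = 'attention'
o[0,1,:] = ['basis', 'promotion', 'difficulty']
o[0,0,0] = 'advice'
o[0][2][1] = 'combination'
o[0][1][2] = 'difficulty'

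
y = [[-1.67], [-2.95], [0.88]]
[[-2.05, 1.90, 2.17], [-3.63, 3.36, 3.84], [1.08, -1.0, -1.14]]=y@[[1.23, -1.14, -1.30]]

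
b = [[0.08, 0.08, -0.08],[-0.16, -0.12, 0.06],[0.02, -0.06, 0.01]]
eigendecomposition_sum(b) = [[0.04+0.05j, 0.04-0.00j, -0.04+0.01j], [(-0.06-0.03j), -0.04+0.02j, (0.04-0.02j)], [(0.03-0.04j), -0.01-0.03j, 0.01+0.03j]] + [[(0.04-0.05j), (0.04+0j), -0.04-0.01j], [(-0.06+0.03j), -0.04-0.02j, (0.04+0.02j)], [0.03+0.04j, -0.01+0.03j, (0.01-0.03j)]] + [[0.00+0.00j, 0.00+0.00j, -0j], [-0.05-0.00j, (-0.04-0j), -0.02+0.00j], [-0.04-0.00j, (-0.04-0j), (-0.02+0j)]]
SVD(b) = [[-0.54, -0.25, 0.8],[0.83, -0.28, 0.48],[0.1, 0.93, 0.36]] @ diag([0.2486798882492111, 0.061632035818202785, 0.03549373664836748]) @ [[-0.70, -0.60, 0.38], [0.7, -0.69, 0.2], [-0.14, -0.41, -0.9]]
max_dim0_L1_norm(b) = 0.26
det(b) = -0.00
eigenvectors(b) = [[(0.55+0.19j), (0.55-0.19j), -0.04+0.00j], [(-0.63+0j), (-0.63-0j), (0.74+0j)], [0.06-0.50j, (0.06+0.5j), (0.67+0j)]]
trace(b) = -0.03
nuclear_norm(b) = 0.35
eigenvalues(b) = [(0.01+0.1j), (0.01-0.1j), (-0.06+0j)]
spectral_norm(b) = 0.25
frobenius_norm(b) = 0.26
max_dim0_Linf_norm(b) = 0.16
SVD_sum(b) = [[0.09,  0.08,  -0.05], [-0.15,  -0.12,  0.08], [-0.02,  -0.02,  0.01]] + [[-0.01,0.01,-0.00], [-0.01,0.01,-0.0], [0.04,-0.04,0.01]] + [[-0.0, -0.01, -0.03],[-0.00, -0.01, -0.02],[-0.00, -0.01, -0.01]]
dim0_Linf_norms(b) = [0.16, 0.12, 0.08]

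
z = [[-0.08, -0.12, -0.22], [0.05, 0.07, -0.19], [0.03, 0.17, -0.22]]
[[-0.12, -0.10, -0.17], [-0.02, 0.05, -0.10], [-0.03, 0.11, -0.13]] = z @ [[0.53, 0.12, 0.28], [0.12, 0.69, 0.04], [0.28, 0.04, 0.64]]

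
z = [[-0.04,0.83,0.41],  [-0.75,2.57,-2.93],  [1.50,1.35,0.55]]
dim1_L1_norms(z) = [1.28, 6.25, 3.4]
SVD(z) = [[-0.07, -0.30, 0.95], [-1.00, 0.09, -0.05], [-0.07, -0.95, -0.3]] @ diag([3.9840055597861643, 2.169400655813517, 0.6382009825664796]) @ [[0.16, -0.68, 0.71], [-0.68, -0.6, -0.42], [-0.71, 0.42, 0.56]]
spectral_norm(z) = 3.98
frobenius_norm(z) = 4.58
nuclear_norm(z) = 6.79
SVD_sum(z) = [[-0.04, 0.19, -0.20], [-0.64, 2.7, -2.83], [-0.05, 0.19, -0.20]] + [[0.44, 0.38, 0.27], [-0.13, -0.12, -0.08], [1.41, 1.24, 0.86]] + [[-0.43,  0.26,  0.34],[0.02,  -0.01,  -0.02],[0.14,  -0.08,  -0.11]]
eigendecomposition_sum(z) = [[-0.51+0.00j, (0.03-0j), (0.24+0j)],  [(0.22-0j), -0.01+0.00j, (-0.1-0j)],  [0.38-0.00j, (-0.02+0j), -0.18-0.00j]] + [[(0.23+0.3j), 0.40-0.28j, 0.09+0.57j],[-0.48+1.04j, 1.29+0.69j, -1.41+1.01j],[(0.56+0.51j), (0.69-0.68j), (0.36+1.09j)]] + [[0.23-0.30j, (0.4+0.28j), 0.09-0.57j], [-0.48-1.04j, 1.29-0.69j, (-1.41-1.01j)], [(0.56-0.51j), (0.69+0.68j), (0.36-1.09j)]]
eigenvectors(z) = [[(-0.76+0j),-0.12+0.24j,-0.12-0.24j],[0.33+0.00j,(-0.8+0j),(-0.8-0j)],[0.56+0.00j,(-0.16+0.51j),(-0.16-0.51j)]]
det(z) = -5.52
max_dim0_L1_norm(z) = 4.75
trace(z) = 3.08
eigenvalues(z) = [(-0.7+0j), (1.89+2.08j), (1.89-2.08j)]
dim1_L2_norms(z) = [0.93, 3.97, 2.09]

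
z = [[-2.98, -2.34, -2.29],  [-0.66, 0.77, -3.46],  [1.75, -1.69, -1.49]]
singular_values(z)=[5.07, 2.93, 2.55]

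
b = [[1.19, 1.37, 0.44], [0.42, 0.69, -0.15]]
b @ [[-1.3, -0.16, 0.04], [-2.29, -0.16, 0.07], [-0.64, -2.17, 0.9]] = [[-4.97, -1.36, 0.54], [-2.03, 0.15, -0.07]]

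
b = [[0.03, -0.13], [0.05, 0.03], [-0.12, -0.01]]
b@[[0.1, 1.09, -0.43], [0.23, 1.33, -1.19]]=[[-0.03, -0.14, 0.14],[0.01, 0.09, -0.06],[-0.01, -0.14, 0.06]]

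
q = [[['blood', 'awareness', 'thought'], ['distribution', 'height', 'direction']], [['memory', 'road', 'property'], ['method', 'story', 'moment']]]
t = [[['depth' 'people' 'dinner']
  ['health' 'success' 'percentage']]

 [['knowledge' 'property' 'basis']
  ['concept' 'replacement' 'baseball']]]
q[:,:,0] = [['blood', 'distribution'], ['memory', 'method']]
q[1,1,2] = 'moment'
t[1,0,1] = 'property'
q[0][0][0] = 'blood'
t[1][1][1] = 'replacement'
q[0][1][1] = 'height'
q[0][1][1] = 'height'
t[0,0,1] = 'people'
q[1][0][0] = 'memory'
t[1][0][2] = 'basis'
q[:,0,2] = ['thought', 'property']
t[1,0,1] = 'property'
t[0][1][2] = 'percentage'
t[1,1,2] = 'baseball'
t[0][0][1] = 'people'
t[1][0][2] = 'basis'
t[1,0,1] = 'property'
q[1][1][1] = 'story'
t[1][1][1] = 'replacement'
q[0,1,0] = 'distribution'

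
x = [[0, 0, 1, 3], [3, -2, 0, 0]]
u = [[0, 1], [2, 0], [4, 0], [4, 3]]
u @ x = [[3, -2, 0, 0], [0, 0, 2, 6], [0, 0, 4, 12], [9, -6, 4, 12]]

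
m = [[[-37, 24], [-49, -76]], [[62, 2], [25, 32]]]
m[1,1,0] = 25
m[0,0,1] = 24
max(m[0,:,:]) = 24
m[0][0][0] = -37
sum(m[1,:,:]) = 121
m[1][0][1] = 2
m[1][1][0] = 25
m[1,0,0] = 62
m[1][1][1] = 32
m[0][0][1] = 24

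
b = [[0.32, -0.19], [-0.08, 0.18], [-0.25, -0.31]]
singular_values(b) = [0.41, 0.4]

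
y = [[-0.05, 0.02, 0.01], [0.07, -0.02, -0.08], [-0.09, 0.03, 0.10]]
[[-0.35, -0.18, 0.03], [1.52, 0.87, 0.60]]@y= [[0.00, -0.0, 0.01],  [-0.07, 0.03, 0.01]]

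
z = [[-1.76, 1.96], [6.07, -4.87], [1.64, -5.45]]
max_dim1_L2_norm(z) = 7.78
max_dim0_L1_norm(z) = 12.28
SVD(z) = [[-0.27, 0.03], [0.79, -0.56], [0.54, 0.83]] @ diag([9.61914631828962, 2.713876214445908]) @ [[0.64, -0.77], [-0.77, -0.64]]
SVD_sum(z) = [[-1.69, 2.02], [4.91, -5.84], [3.36, -4.0]] + [[-0.07,  -0.06], [1.16,  0.97], [-1.72,  -1.45]]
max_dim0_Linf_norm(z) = 6.07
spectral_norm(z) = 9.62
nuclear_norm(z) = 12.33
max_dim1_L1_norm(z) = 10.94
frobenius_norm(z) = 9.99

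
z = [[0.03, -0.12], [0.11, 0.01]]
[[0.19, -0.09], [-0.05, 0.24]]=z @ [[-0.33,2.06], [-1.68,1.28]]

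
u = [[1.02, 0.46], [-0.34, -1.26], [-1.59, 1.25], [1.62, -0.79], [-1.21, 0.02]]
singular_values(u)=[2.99, 1.68]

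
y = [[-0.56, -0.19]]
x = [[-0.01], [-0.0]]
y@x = [[0.01]]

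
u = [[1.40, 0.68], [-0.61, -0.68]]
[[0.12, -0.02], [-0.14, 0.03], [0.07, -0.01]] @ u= [[0.18, 0.10], [-0.21, -0.12], [0.10, 0.05]]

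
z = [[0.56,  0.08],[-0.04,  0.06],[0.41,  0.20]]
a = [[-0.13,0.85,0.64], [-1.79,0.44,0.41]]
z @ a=[[-0.22, 0.51, 0.39], [-0.10, -0.01, -0.0], [-0.41, 0.44, 0.34]]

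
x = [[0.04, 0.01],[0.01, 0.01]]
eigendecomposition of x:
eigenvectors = [[0.96, -0.29],[0.29, 0.96]]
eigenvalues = [0.04, 0.01]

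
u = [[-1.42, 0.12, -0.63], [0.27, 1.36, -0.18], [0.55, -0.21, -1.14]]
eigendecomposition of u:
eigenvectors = [[0.72+0.00j,(0.72-0j),(-0.06+0j)], [-0.07-0.06j,-0.07+0.06j,(-1+0j)], [(-0.16-0.67j),-0.16+0.67j,(0.07+0j)]]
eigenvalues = [(-1.29+0.58j), (-1.29-0.58j), (1.39+0j)]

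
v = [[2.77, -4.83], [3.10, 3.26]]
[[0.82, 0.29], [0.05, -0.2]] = v@[[0.12, -0.00], [-0.10, -0.06]]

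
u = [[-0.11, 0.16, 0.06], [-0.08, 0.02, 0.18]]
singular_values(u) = [0.25, 0.13]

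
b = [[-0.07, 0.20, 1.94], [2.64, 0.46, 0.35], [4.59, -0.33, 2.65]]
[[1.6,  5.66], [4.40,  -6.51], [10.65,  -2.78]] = b @ [[1.69, -2.51], [-0.89, -2.07], [0.98, 3.04]]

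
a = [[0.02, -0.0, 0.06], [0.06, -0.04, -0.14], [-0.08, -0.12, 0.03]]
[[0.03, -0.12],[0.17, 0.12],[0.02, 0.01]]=a@[[1.81, -1.22], [-1.42, 0.37], [-0.06, -1.51]]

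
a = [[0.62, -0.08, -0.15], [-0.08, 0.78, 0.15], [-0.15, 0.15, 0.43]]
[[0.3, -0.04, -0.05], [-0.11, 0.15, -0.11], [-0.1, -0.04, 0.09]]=a @ [[0.46, -0.09, -0.04], [-0.09, 0.22, -0.19], [-0.04, -0.19, 0.26]]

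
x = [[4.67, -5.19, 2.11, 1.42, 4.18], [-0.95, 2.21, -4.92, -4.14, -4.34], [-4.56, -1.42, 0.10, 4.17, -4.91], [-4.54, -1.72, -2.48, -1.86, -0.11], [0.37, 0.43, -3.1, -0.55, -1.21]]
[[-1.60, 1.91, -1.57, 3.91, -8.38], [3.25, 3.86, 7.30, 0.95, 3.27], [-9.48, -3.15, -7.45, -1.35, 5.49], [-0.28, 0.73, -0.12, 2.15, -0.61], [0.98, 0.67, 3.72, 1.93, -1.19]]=x@[[0.26, 0.42, 0.67, 0.2, -0.45], [0.79, -0.57, 0.46, -0.66, 0.62], [-0.32, 0.1, -1.01, -0.81, 0.89], [-0.83, -1.0, -0.66, 0.03, -0.27], [0.75, -0.43, 0.18, 0.29, -1.09]]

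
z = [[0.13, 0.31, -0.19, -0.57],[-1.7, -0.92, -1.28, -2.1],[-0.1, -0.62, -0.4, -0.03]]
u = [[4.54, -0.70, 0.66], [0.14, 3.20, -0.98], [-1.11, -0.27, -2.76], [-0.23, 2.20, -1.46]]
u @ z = [[1.71, 1.64, -0.23, -1.14], [-5.32, -2.29, -3.73, -6.77], [0.59, 1.62, 1.66, 1.28], [-3.62, -1.19, -2.19, -4.45]]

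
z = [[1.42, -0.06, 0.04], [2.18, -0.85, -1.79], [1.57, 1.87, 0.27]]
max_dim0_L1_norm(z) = 5.17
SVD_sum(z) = [[1.16, 0.01, -0.53], [2.47, 0.03, -1.12], [1.22, 0.02, -0.55]] + [[0.05, 0.22, 0.12], [-0.23, -0.97, -0.53], [0.41, 1.77, 0.96]] + [[0.21, -0.29, 0.45], [-0.07, 0.09, -0.14], [-0.06, 0.09, -0.13]]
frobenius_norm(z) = 4.09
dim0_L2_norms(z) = [3.04, 2.05, 1.81]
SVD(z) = [[-0.39, 0.11, -0.92], [-0.83, -0.48, 0.29], [-0.41, 0.87, 0.27]] @ diag([3.285214413940561, 2.355922387977296, 0.6263353385084807]) @ [[-0.91,-0.01,0.41], [0.20,0.86,0.47], [-0.36,0.51,-0.78]]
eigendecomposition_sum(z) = [[(1.41-0j), 0.00+0.00j, 0.05+0.00j], [-0.04+0.00j, -0.00+0.00j, -0.00-0.00j], [1.78-0.00j, 0j, (0.06+0j)]] + [[0.00+0.04j, -0.03-0.01j, (-0-0.03j)], [1.11+0.22j, -0.42+0.85j, (-0.89-0.16j)], [-0.10-1.13j, 0.93+0.16j, 0.11+0.90j]] + [[0.00-0.04j, -0.03+0.01j, -0.00+0.03j], [1.11-0.22j, (-0.42-0.85j), (-0.89+0.16j)], [-0.10+1.13j, (0.93-0.16j), (0.11-0.9j)]]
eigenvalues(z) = [(1.47+0j), (-0.32+1.79j), (-0.32-1.79j)]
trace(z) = 0.84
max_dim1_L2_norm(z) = 2.95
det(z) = 4.85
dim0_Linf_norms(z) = [2.18, 1.87, 1.79]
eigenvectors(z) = [[-0.62+0.00j,-0.02-0.00j,-0.02+0.00j],  [(0.02+0j),-0.20+0.68j,-0.20-0.68j],  [-0.78+0.00j,0.71+0.00j,(0.71-0j)]]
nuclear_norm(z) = 6.27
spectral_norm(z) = 3.29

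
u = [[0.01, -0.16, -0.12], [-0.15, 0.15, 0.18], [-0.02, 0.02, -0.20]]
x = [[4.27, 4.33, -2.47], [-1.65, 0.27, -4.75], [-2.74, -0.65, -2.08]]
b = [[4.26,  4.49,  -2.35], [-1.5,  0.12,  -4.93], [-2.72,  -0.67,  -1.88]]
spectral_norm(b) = 6.85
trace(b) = 2.50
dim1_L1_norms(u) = [0.29, 0.48, 0.24]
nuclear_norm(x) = 13.19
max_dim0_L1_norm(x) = 9.3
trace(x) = 2.46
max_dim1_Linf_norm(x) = 4.75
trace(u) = -0.04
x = b + u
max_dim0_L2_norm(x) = 5.74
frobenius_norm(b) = 9.04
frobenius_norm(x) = 8.98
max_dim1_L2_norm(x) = 6.56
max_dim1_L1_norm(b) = 11.1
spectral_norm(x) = 6.78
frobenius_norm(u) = 0.40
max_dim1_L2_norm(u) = 0.28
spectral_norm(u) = 0.35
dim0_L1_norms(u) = [0.18, 0.33, 0.5]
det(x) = 21.44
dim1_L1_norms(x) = [11.07, 6.67, 5.47]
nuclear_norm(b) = 13.44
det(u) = 0.01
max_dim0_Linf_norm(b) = 4.93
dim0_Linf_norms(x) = [4.27, 4.33, 4.75]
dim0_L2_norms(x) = [5.34, 4.39, 5.74]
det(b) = 29.39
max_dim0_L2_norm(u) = 0.29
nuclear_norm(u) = 0.60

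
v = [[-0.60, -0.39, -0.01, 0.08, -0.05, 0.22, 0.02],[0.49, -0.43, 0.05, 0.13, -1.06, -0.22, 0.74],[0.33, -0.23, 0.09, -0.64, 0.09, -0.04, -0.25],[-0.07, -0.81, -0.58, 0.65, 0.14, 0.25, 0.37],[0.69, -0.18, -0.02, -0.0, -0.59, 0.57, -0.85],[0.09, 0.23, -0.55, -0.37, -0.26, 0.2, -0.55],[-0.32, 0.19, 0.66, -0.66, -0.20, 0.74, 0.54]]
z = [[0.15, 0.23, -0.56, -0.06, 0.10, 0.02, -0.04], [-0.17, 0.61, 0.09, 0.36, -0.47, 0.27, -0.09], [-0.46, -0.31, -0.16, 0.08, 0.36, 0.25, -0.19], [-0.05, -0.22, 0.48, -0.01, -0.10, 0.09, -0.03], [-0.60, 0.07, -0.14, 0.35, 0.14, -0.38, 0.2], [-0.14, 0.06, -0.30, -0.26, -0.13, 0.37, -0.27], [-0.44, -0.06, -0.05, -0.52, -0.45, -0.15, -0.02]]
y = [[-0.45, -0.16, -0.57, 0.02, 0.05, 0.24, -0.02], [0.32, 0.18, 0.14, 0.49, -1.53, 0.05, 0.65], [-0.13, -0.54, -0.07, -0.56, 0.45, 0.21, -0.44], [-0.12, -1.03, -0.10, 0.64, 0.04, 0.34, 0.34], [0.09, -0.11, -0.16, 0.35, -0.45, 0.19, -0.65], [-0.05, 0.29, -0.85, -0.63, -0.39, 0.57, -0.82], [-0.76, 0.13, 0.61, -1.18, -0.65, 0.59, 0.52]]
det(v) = -0.79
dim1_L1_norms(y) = [1.51, 3.36, 2.4, 2.61, 2.0, 3.6, 4.44]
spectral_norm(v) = 1.66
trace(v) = -0.14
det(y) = -0.36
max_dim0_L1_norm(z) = 2.01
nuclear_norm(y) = 8.20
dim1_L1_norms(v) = [1.37, 3.12, 1.67, 2.87, 2.9, 2.25, 3.31]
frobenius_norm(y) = 3.63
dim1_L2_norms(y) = [0.78, 1.78, 1.03, 1.31, 0.91, 1.53, 1.84]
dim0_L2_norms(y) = [0.96, 1.23, 1.22, 1.7, 1.82, 0.96, 1.45]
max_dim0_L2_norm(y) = 1.82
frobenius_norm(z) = 1.98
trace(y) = 0.94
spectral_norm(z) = 0.98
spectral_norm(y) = 2.06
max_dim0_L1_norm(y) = 3.87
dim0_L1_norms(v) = [2.59, 2.46, 1.96, 2.53, 2.39, 2.24, 3.32]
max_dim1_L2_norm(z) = 0.92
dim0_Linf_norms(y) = [0.76, 1.03, 0.85, 1.18, 1.53, 0.59, 0.82]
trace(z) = 1.08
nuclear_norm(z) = 4.41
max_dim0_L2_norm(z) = 0.92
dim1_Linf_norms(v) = [0.6, 1.06, 0.64, 0.81, 0.85, 0.55, 0.74]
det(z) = 0.00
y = z + v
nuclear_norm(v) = 7.57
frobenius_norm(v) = 3.12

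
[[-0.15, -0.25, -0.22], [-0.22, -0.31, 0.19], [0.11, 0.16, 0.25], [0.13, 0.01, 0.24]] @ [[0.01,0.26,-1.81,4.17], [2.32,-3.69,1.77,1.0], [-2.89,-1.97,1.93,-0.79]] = [[0.05, 1.32, -0.60, -0.70], [-1.27, 0.71, 0.22, -1.38], [-0.35, -1.05, 0.57, 0.42], [-0.67, -0.48, 0.25, 0.36]]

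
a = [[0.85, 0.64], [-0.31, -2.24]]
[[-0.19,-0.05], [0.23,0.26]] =a @ [[-0.16,0.03], [-0.08,-0.12]]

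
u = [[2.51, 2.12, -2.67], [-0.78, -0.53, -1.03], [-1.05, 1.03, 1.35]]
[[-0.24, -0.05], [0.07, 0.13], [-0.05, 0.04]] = u @ [[-0.03,-0.1], [-0.08,0.02], [0.0,-0.06]]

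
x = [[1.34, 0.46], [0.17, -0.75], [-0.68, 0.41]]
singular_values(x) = [1.52, 0.95]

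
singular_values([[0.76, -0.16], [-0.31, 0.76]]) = [1.0, 0.53]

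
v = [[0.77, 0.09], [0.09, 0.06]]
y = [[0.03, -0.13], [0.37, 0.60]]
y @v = [[0.01, -0.01], [0.34, 0.07]]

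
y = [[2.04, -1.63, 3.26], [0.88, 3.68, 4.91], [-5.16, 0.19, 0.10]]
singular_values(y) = [6.84, 5.26, 2.86]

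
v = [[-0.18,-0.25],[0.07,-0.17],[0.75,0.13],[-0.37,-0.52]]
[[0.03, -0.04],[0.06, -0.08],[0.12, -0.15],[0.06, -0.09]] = v @ [[0.20, -0.26],  [-0.26, 0.35]]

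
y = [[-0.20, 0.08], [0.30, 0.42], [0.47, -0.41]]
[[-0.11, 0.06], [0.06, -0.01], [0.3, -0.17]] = y@[[0.48, -0.24],[-0.19, 0.15]]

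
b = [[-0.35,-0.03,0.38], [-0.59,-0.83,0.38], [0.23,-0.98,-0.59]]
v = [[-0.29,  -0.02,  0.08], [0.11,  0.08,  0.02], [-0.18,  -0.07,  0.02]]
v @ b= [[0.13, -0.05, -0.16], [-0.08, -0.09, 0.06], [0.11, 0.04, -0.11]]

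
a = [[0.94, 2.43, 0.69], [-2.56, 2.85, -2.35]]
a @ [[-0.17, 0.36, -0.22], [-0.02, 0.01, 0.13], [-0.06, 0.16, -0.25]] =[[-0.25,0.47,-0.06], [0.52,-1.27,1.52]]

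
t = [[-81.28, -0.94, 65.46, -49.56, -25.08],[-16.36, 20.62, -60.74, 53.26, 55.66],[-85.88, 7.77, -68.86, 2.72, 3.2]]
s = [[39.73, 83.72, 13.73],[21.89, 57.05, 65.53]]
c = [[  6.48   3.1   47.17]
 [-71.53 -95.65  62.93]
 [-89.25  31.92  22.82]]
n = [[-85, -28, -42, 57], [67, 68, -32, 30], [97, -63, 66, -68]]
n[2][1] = -63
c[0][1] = 3.1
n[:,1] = [-28, 68, -63]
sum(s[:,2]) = 79.26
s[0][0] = 39.73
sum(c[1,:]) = -104.25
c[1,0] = -71.53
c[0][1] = 3.1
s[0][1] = 83.72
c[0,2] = 47.17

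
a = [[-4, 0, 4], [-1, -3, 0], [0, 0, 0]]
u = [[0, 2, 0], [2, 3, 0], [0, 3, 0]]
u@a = [[-2, -6, 0], [-11, -9, 8], [-3, -9, 0]]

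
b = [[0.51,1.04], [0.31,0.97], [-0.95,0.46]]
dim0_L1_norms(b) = [1.77, 2.47]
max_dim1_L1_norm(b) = 1.55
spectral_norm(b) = 1.54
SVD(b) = [[-0.75, 0.13], [-0.66, -0.03], [-0.08, -0.99]] @ diag([1.5405939064623706, 1.0580030318345088]) @ [[-0.33, -0.94], [0.94, -0.33]]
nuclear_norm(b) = 2.60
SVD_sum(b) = [[0.38,1.08], [0.34,0.96], [0.04,0.11]] + [[0.13, -0.04], [-0.03, 0.01], [-0.99, 0.35]]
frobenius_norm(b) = 1.87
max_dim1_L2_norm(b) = 1.16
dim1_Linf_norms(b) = [1.04, 0.97, 0.95]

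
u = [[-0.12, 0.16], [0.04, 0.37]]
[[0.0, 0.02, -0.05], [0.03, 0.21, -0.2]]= u@[[0.08, 0.49, -0.24], [0.06, 0.51, -0.52]]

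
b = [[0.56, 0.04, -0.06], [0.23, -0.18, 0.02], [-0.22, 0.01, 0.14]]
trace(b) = 0.52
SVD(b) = [[-0.86,0.3,0.41], [-0.36,-0.93,-0.06], [0.37,-0.20,0.91]] @ diag([0.6518346824325743, 0.1892827495929625, 0.10901186854903915]) @ [[-0.99,0.05,0.15], [-0.00,0.94,-0.34], [0.16,0.34,0.93]]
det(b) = -0.01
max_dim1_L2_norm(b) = 0.56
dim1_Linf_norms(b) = [0.56, 0.23, 0.22]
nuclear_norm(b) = 0.95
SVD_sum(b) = [[0.55, -0.03, -0.08], [0.23, -0.01, -0.03], [-0.24, 0.01, 0.03]] + [[-0.0, 0.05, -0.02], [0.00, -0.17, 0.06], [0.0, -0.04, 0.01]] + [[0.01, 0.02, 0.04], [-0.00, -0.0, -0.01], [0.02, 0.03, 0.09]]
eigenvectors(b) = [[-0.88, -0.06, 0.12], [-0.25, 1.0, 0.16], [0.41, -0.07, 0.98]]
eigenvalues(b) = [0.6, -0.19, 0.12]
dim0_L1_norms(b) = [1.01, 0.23, 0.22]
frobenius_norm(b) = 0.69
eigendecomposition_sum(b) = [[0.56, 0.03, -0.07],[0.16, 0.01, -0.02],[-0.26, -0.01, 0.03]] + [[-0.00, 0.01, -0.0], [0.06, -0.19, 0.02], [-0.0, 0.01, -0.00]] + [[0.01, 0.0, 0.01], [0.01, 0.00, 0.02], [0.05, 0.01, 0.11]]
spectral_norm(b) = 0.65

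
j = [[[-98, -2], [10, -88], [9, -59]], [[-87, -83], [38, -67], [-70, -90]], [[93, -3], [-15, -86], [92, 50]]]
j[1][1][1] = -67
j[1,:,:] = [[-87, -83], [38, -67], [-70, -90]]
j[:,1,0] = [10, 38, -15]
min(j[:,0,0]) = -98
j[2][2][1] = 50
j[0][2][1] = -59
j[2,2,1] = 50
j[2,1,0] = -15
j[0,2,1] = -59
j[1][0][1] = -83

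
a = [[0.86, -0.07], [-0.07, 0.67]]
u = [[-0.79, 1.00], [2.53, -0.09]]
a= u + [[1.65, -1.07],[-2.6, 0.76]]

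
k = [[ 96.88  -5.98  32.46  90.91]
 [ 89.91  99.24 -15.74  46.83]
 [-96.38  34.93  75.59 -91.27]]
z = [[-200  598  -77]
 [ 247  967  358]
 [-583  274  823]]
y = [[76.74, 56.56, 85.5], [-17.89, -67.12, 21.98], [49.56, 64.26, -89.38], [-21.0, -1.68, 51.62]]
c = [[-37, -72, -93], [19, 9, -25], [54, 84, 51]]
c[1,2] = -25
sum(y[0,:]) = 218.8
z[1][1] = 967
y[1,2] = 21.98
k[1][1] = 99.24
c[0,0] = -37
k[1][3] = 46.83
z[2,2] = 823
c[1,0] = 19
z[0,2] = -77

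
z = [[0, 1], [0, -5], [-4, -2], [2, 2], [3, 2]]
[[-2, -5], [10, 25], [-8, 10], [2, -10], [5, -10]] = z @ [[3, 0], [-2, -5]]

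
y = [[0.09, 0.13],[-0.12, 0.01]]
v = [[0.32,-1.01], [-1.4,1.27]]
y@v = [[-0.15, 0.07], [-0.05, 0.13]]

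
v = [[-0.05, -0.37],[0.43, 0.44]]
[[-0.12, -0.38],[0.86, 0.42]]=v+[[-0.07, -0.01], [0.43, -0.02]]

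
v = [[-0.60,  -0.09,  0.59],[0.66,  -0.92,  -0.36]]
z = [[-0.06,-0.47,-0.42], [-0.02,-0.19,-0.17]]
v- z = [[-0.54,0.38,1.01], [0.68,-0.73,-0.19]]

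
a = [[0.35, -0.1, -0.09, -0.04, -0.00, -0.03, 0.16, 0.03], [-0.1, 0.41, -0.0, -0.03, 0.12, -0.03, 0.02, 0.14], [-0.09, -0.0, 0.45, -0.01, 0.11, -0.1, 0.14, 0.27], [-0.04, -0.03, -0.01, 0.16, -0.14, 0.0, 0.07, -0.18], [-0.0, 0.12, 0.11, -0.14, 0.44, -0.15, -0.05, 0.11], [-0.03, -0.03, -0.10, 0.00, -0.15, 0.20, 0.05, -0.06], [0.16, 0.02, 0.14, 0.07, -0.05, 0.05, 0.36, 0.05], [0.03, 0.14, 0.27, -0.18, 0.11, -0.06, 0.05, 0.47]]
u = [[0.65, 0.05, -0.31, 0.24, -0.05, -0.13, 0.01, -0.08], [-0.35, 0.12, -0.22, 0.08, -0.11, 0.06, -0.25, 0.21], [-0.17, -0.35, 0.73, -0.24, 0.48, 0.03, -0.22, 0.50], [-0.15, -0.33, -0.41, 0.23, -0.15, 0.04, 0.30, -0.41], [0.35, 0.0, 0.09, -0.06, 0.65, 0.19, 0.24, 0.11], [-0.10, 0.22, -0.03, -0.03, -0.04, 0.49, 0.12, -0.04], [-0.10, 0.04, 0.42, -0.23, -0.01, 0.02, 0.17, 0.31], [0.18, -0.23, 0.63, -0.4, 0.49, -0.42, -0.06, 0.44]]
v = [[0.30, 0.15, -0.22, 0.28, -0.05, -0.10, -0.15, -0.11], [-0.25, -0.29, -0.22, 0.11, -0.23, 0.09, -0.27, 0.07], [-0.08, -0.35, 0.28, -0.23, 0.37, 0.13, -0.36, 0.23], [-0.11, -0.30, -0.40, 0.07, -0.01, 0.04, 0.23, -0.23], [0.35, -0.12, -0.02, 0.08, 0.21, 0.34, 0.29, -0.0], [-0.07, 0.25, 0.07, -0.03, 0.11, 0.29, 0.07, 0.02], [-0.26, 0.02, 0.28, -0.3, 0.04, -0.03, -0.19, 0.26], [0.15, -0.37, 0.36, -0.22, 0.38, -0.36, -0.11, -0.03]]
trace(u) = 3.48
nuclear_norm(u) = 5.18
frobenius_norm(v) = 1.77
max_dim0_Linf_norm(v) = 0.4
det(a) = -0.00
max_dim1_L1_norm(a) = 1.31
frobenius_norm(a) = 1.31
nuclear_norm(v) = 4.07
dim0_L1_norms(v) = [1.57, 1.85, 1.85, 1.32, 1.4, 1.38, 1.67, 0.95]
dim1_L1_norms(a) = [0.8, 0.85, 1.17, 0.63, 1.12, 0.62, 0.9, 1.31]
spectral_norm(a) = 0.94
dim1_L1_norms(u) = [1.52, 1.4, 2.72, 2.02, 1.69, 1.07, 1.3, 2.85]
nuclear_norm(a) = 2.84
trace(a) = 2.84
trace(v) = 0.64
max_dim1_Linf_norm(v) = 0.4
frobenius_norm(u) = 2.33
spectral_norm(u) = 1.77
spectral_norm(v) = 1.15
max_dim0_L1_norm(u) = 2.84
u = v + a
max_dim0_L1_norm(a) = 1.31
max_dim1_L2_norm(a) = 0.6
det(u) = 0.00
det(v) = -0.00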